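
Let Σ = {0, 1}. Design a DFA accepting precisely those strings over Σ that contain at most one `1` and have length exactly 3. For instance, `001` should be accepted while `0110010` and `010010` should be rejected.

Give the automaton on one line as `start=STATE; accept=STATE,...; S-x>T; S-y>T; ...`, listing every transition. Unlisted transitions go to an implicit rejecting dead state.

Handle the two conditions separately and then intersect. The first has 3 states tracking the count of `1`s, saturating at 2; the second has 5 states tracking the input length, saturating at 4. A product state is a pair (one from each), accepting exactly when both do. Minimizing collapses redundant product states.
        0   1  
>  s0   s1  s2 
   s1   s3  s4 
   s2   s4  s5 
   s3   s6  s6 
   s4   s6  s5 
   s5   s5  s5 
 * s6   s5  s5 
(> = start, * = accepting)

start=s0; accept=s6; s0-0>s1; s0-1>s2; s1-0>s3; s1-1>s4; s2-0>s4; s2-1>s5; s3-0>s6; s3-1>s6; s4-0>s6; s4-1>s5; s5-0>s5; s5-1>s5; s6-0>s5; s6-1>s5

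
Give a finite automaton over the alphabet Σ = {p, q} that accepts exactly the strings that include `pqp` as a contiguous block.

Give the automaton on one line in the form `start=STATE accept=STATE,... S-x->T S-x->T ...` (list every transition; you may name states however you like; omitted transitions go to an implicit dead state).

start=S0 accept=S3 S0-p->S1 S0-q->S0 S1-p->S1 S1-q->S2 S2-p->S3 S2-q->S0 S3-p->S3 S3-q->S3

Track how much of `pqp` has been matched so far: state S0 is no progress, S3 is the absorbing accept state reached once `pqp` has occurred. Intermediate states record partial matches; on a mismatch, fall back to the longest reusable overlap.
With 4 states:
        p   q  
>  S0   S1  S0 
   S1   S1  S2 
   S2   S3  S0 
 * S3   S3  S3 
(> = start, * = accepting)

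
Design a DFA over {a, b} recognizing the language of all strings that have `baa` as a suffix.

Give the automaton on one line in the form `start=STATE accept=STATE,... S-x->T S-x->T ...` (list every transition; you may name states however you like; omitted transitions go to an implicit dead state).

Let each state record the length of the longest suffix of the input read so far that is also a prefix of `baa`. S1 means the last symbol is `b`; S2 means the last 2 symbols are `ba`; S3 means the last 3 symbols are `baa`. Accept only at S3, where the string currently ends in `baa`.
A 4-state machine:
        a   b  
>  S0   S0  S1 
   S1   S2  S1 
   S2   S3  S1 
 * S3   S0  S1 
(> = start, * = accepting)

start=S0 accept=S3 S0-a->S0 S0-b->S1 S1-a->S2 S1-b->S1 S2-a->S3 S2-b->S1 S3-a->S0 S3-b->S1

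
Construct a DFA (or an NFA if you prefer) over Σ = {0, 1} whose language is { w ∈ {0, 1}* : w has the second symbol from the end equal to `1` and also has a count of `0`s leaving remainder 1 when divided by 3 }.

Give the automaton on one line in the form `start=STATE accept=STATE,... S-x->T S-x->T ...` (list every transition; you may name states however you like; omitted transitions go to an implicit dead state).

start=q0 accept=q5,q6 q0-0->q1 q0-1->q2 q1-0->q3 q1-1->q4 q2-0->q5 q2-1->q2 q3-0->q0 q3-1->q3 q4-0->q3 q4-1->q6 q5-0->q3 q5-1->q4 q6-0->q3 q6-1->q6

Build one automaton per condition and run them in lockstep. The first has 7 states tracking the last 2 symbols read; the second has 3 states tracking the count of `0`s modulo 3. A product state is a pair (one from each), accepting exactly when both do. Equivalent product states are then merged.
With 7 states:
        0   1  
>  q0   q1  q2 
   q1   q3  q4 
   q2   q5  q2 
   q3   q0  q3 
   q4   q3  q6 
 * q5   q3  q4 
 * q6   q3  q6 
(> = start, * = accepting)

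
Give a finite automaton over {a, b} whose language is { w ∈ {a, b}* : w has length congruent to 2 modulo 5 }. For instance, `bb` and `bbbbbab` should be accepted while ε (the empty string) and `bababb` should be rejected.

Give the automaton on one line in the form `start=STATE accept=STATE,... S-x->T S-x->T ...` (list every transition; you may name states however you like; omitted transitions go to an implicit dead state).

Only the length mod 5 matters, so use a 5-cycle: from any state, every input symbol moves to the next state, wrapping s4 back to s0. Mark s2 accepting.
5 states suffice.
        a   b  
>  s0   s1  s1 
   s1   s2  s2 
 * s2   s3  s3 
   s3   s4  s4 
   s4   s0  s0 
(> = start, * = accepting)

start=s0 accept=s2 s0-a->s1 s0-b->s1 s1-a->s2 s1-b->s2 s2-a->s3 s2-b->s3 s3-a->s4 s3-b->s4 s4-a->s0 s4-b->s0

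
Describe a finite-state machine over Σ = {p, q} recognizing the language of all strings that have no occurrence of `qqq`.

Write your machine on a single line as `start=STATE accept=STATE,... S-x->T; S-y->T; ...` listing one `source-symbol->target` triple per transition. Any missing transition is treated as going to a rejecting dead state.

start=S0; accept=S0,S1,S2; S0-p->S0; S0-q->S1; S1-p->S0; S1-q->S2; S2-p->S0; S2-q->S3; S3-p->S3; S3-q->S3

Track partial matches of the forbidden pattern `qqq`. State S3 is a dead state reached once `qqq` has occurred; every other state accepts. S0 means no part of `qqq` is currently matched.
With 4 states:
        p   q  
>* S0   S0  S1 
 * S1   S0  S2 
 * S2   S0  S3 
   S3   S3  S3 
(> = start, * = accepting)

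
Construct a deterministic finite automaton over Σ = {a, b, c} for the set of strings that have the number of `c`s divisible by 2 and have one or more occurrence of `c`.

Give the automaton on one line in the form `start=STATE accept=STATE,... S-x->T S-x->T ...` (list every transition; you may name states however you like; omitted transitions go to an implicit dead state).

Run two small machines in parallel and take their product. One (2 states) tracks the count of `c`s modulo 2; the other (3 states) tracks the count of `c`s, saturating at 2. Each combined state is a pair, one component from each; accept when both components accept. Minimizing collapses redundant product states.
3 states suffice.
        a   b   c  
>  q0   q0  q0  q1 
   q1   q1  q1  q2 
 * q2   q2  q2  q1 
(> = start, * = accepting)

start=q0 accept=q2 q0-a->q0 q0-b->q0 q0-c->q1 q1-a->q1 q1-b->q1 q1-c->q2 q2-a->q2 q2-b->q2 q2-c->q1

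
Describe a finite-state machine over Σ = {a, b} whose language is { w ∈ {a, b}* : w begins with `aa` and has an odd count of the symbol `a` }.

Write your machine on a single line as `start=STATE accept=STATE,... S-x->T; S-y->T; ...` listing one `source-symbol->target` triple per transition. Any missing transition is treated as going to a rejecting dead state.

start=s0; accept=s5; s0-a->s1; s0-b->s2; s1-a->s3; s1-b->s4; s2-a->s4; s2-b->s2; s3-a->s5; s3-b->s3; s4-a->s2; s4-b->s4; s5-a->s3; s5-b->s5

Handle the two conditions separately and then intersect. The first has 4 states tracking whether the input so far still matches the prefix `aa`; the second has 2 states tracking the count of `a`s modulo 2. A product state is a pair (one from each), accepting exactly when both do.
A 6-state machine:
        a   b  
>  s0   s1  s2 
   s1   s3  s4 
   s2   s4  s2 
   s3   s5  s3 
   s4   s2  s4 
 * s5   s3  s5 
(> = start, * = accepting)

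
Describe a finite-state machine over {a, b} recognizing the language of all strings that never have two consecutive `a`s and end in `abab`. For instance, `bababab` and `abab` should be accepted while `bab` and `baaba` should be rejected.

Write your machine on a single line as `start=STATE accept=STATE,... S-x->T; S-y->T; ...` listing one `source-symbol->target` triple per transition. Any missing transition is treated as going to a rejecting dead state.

start=S0; accept=S8; S0-a->S1; S0-b->S0; S1-a->S2; S1-b->S3; S2-a->S2; S2-b->S4; S3-a->S5; S3-b->S0; S4-a->S6; S4-b->S7; S5-a->S2; S5-b->S8; S6-a->S2; S6-b->S9; S7-a->S2; S7-b->S7; S8-a->S5; S8-b->S0; S9-a->S6; S9-b->S7

Handle the two conditions separately and then intersect. The first has 3 states tracking partial matches of the forbidden pattern `aa`; the second has 5 states tracking how much of the suffix `abab` has currently been matched. A product state is a pair (one from each), accepting exactly when both do.
With 10 states:
        a   b  
>  S0   S1  S0 
   S1   S2  S3 
   S2   S2  S4 
   S3   S5  S0 
   S4   S6  S7 
   S5   S2  S8 
   S6   S2  S9 
   S7   S2  S7 
 * S8   S5  S0 
   S9   S6  S7 
(> = start, * = accepting)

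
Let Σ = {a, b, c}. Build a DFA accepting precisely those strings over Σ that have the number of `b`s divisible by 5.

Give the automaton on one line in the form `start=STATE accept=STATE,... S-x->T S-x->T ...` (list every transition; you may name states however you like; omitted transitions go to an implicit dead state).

start=S0 accept=S0 S0-a->S0 S0-b->S1 S0-c->S0 S1-a->S1 S1-b->S2 S1-c->S1 S2-a->S2 S2-b->S3 S2-c->S2 S3-a->S3 S3-b->S4 S3-c->S3 S4-a->S4 S4-b->S0 S4-c->S4

The only thing that matters is how many `b`s have appeared, reduced mod 5. Use one state per residue: S0 for 0, …, S4 for 4. Reading `b` moves to the next residue; anything else stays put. S0 is accepting.
A 5-state machine:
        a   b   c  
>* S0   S0  S1  S0 
   S1   S1  S2  S1 
   S2   S2  S3  S2 
   S3   S3  S4  S3 
   S4   S4  S0  S4 
(> = start, * = accepting)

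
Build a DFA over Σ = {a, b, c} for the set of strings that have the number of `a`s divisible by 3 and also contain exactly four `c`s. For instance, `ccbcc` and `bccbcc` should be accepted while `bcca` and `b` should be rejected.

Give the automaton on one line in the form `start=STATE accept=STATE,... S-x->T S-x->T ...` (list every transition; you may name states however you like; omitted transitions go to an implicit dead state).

start=q0 accept=q11 q0-a->q1 q0-b->q0 q0-c->q2 q1-a->q3 q1-b->q1 q1-c->q4 q2-a->q4 q2-b->q2 q2-c->q5 q3-a->q0 q3-b->q3 q3-c->q6 q4-a->q6 q4-b->q4 q4-c->q7 q5-a->q7 q5-b->q5 q5-c->q8 q6-a->q2 q6-b->q6 q6-c->q9 q7-a->q9 q7-b->q7 q7-c->q10 q8-a->q10 q8-b->q8 q8-c->q11 q9-a->q5 q9-b->q9 q9-c->q12 q10-a->q12 q10-b->q10 q10-c->q13 q11-a->q13 q11-b->q11 q11-c->q14 q12-a->q8 q12-b->q12 q12-c->q15 q13-a->q15 q13-b->q13 q13-c->q14 q14-a->q14 q14-b->q14 q14-c->q14 q15-a->q11 q15-b->q15 q15-c->q14

Run two small machines in parallel and take their product. The first has 3 states tracking the count of `a`s modulo 3; the second has 6 states tracking the count of `c`s, saturating at 5. A product state is a pair (one from each), accepting exactly when both do. Minimizing collapses redundant product states.
16 states suffice.
          a    b    c  
>  q0     q1   q0   q2 
   q1     q3   q1   q4 
   q2     q4   q2   q5 
   q3     q0   q3   q6 
   q4     q6   q4   q7 
   q5     q7   q5   q8 
   q6     q2   q6   q9 
   q7     q9   q7  q10 
   q8    q10   q8  q11 
   q9     q5   q9  q12 
   q10   q12  q10  q13 
 * q11   q13  q11  q14 
   q12    q8  q12  q15 
   q13   q15  q13  q14 
   q14   q14  q14  q14 
   q15   q11  q15  q14 
(> = start, * = accepting)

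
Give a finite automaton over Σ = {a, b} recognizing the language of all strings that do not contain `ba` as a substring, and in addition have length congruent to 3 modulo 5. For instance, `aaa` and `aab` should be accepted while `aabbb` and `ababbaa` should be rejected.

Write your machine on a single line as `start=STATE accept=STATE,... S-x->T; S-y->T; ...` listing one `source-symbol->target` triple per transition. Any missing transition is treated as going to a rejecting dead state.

Handle the two conditions separately and then intersect. One (3 states) tracks partial matches of the forbidden pattern `ba`; the other (5 states) tracks the input length modulo 5. Each combined state is a pair, one component from each; accept when both components accept. After merging equivalent states the machine shrinks.
          a    b  
>  q0     q1   q2 
   q1     q3   q4 
   q2     q5   q4 
   q3     q6   q7 
   q4     q5   q7 
   q5     q5   q5 
 * q6     q8   q9 
 * q7     q5   q9 
   q8     q0  q10 
   q9     q5  q10 
   q10    q5   q2 
(> = start, * = accepting)

start=q0; accept=q6,q7; q0-a->q1; q0-b->q2; q1-a->q3; q1-b->q4; q2-a->q5; q2-b->q4; q3-a->q6; q3-b->q7; q4-a->q5; q4-b->q7; q5-a->q5; q5-b->q5; q6-a->q8; q6-b->q9; q7-a->q5; q7-b->q9; q8-a->q0; q8-b->q10; q9-a->q5; q9-b->q10; q10-a->q5; q10-b->q2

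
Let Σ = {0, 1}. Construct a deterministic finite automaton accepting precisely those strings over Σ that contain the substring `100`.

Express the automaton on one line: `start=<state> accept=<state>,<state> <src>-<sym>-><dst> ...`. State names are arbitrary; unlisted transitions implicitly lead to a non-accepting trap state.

start=A accept=D A-0->A A-1->B B-0->C B-1->B C-0->D C-1->B D-0->D D-1->D

States A..C record the length of the longest prefix of `100` that matches the current input suffix. Reaching D means `100` has been seen, and we stay there forever. Accept from D.
4 states suffice.
       0  1 
>  A   A  B 
   B   C  B 
   C   D  B 
 * D   D  D 
(> = start, * = accepting)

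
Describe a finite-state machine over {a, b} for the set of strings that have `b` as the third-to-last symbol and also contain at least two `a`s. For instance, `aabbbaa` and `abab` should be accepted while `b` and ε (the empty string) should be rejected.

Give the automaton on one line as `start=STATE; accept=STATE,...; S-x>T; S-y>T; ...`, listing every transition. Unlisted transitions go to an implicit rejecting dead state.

start=S0; accept=S9,S11,S12,S13; S0-a>S1; S0-b>S2; S1-a>S3; S1-b>S4; S2-a>S5; S2-b>S2; S3-a>S3; S3-b>S6; S4-a>S7; S4-b>S8; S5-a>S9; S5-b>S4; S6-a>S7; S6-b>S10; S7-a>S9; S7-b>S11; S8-a>S12; S8-b>S8; S9-a>S3; S9-b>S6; S10-a>S12; S10-b>S13; S11-a>S7; S11-b>S10; S12-a>S9; S12-b>S11; S13-a>S12; S13-b>S13

Handle the two conditions separately and then intersect. The first has 15 states tracking the last 3 symbols read; the second has 4 states tracking the count of `a`s, saturating at 3. A product state is a pair (one from each), accepting exactly when both do. After merging equivalent states the machine shrinks.
A 14-state machine:
          a    b  
>  S0     S1   S2 
   S1     S3   S4 
   S2     S5   S2 
   S3     S3   S6 
   S4     S7   S8 
   S5     S9   S4 
   S6     S7  S10 
   S7     S9  S11 
   S8    S12   S8 
 * S9     S3   S6 
   S10   S12  S13 
 * S11    S7  S10 
 * S12    S9  S11 
 * S13   S12  S13 
(> = start, * = accepting)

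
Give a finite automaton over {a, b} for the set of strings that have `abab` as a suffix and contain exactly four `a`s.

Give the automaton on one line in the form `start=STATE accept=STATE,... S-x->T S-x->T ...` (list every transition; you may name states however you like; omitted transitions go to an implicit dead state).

start=S0 accept=S7 S0-a->S1 S0-b->S0 S1-a->S2 S1-b->S1 S2-a->S3 S2-b->S2 S3-a->S4 S3-b->S5 S4-a->S4 S4-b->S4 S5-a->S6 S5-b->S4 S6-a->S4 S6-b->S7 S7-a->S4 S7-b->S4

Handle the two conditions separately and then intersect. The first has 5 states tracking how much of the suffix `abab` has currently been matched; the second has 6 states tracking the count of `a`s, saturating at 5. A product state is a pair (one from each), accepting exactly when both do. After merging equivalent states the machine shrinks.
8 states suffice.
        a   b  
>  S0   S1  S0 
   S1   S2  S1 
   S2   S3  S2 
   S3   S4  S5 
   S4   S4  S4 
   S5   S6  S4 
   S6   S4  S7 
 * S7   S4  S4 
(> = start, * = accepting)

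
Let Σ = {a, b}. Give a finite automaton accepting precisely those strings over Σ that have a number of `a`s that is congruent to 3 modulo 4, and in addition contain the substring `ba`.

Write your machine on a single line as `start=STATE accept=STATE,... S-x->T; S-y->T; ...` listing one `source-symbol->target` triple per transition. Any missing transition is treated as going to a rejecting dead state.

start=s0; accept=s10; s0-a->s1; s0-b->s2; s1-a->s3; s1-b->s4; s2-a->s5; s2-b->s2; s3-a->s6; s3-b->s7; s4-a->s8; s4-b->s4; s5-a->s8; s5-b->s5; s6-a->s0; s6-b->s9; s7-a->s10; s7-b->s7; s8-a->s10; s8-b->s8; s9-a->s11; s9-b->s9; s10-a->s11; s10-b->s10; s11-a->s5; s11-b->s11

Handle the two conditions separately and then intersect. One (4 states) tracks the count of `a`s modulo 4; the other (3 states) tracks whether and how much of `ba` has been seen. Each combined state is a pair, one component from each; accept when both components accept.
12 states suffice.
          a    b  
>  s0     s1   s2 
   s1     s3   s4 
   s2     s5   s2 
   s3     s6   s7 
   s4     s8   s4 
   s5     s8   s5 
   s6     s0   s9 
   s7    s10   s7 
   s8    s10   s8 
   s9    s11   s9 
 * s10   s11  s10 
   s11    s5  s11 
(> = start, * = accepting)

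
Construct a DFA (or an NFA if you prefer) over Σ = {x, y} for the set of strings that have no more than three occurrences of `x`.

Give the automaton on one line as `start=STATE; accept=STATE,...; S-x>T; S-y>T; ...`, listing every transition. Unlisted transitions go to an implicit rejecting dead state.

start=A; accept=A,B,C,D; A-x>B; A-y>A; B-x>C; B-y>B; C-x>D; C-y>C; D-x>E; D-y>D; E-x>E; E-y>E

Only the number of `x`s matters, and only up to 4. Make a chain A → B → C → D → E advanced by each `x` (with E absorbing); every other symbol self-loops. The accepting set is {A, B, C, D}.
5 states suffice.
       x  y 
>* A   B  A 
 * B   C  B 
 * C   D  C 
 * D   E  D 
   E   E  E 
(> = start, * = accepting)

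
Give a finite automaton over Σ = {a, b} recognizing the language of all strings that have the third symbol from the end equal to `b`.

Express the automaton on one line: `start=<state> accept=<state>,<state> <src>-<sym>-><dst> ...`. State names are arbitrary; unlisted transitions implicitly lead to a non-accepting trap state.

Because acceptance depends on a position counted from the end, the machine has to buffer the most recent 3 symbols. Make each state the string of the last up-to-3 symbols read; on input `x` shift the window left and append `x`. Accept when the buffered window has length 3 and begins with `b`.
With 15 states:
          a    b  
>  q0     q1   q2 
   q1     q3   q4 
   q2     q5   q6 
   q3     q7   q8 
   q4     q9  q10 
   q5    q11  q12 
   q6    q13  q14 
   q7     q7   q8 
   q8     q9  q10 
   q9    q11  q12 
   q10   q13  q14 
 * q11    q7   q8 
 * q12    q9  q10 
 * q13   q11  q12 
 * q14   q13  q14 
(> = start, * = accepting)

start=q0 accept=q11,q12,q13,q14 q0-a->q1 q0-b->q2 q1-a->q3 q1-b->q4 q2-a->q5 q2-b->q6 q3-a->q7 q3-b->q8 q4-a->q9 q4-b->q10 q5-a->q11 q5-b->q12 q6-a->q13 q6-b->q14 q7-a->q7 q7-b->q8 q8-a->q9 q8-b->q10 q9-a->q11 q9-b->q12 q10-a->q13 q10-b->q14 q11-a->q7 q11-b->q8 q12-a->q9 q12-b->q10 q13-a->q11 q13-b->q12 q14-a->q13 q14-b->q14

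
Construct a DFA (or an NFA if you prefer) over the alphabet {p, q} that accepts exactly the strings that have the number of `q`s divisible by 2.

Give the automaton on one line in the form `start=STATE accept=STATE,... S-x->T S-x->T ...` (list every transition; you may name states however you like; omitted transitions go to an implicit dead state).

The only thing that matters is how many `q`s have appeared, reduced mod 2. Use one state per residue: S0 for 0, …, S1 for 1. Reading `q` moves to the next residue; anything else stays put. S0 is accepting.
        p   q  
>* S0   S0  S1 
   S1   S1  S0 
(> = start, * = accepting)

start=S0 accept=S0 S0-p->S0 S0-q->S1 S1-p->S1 S1-q->S0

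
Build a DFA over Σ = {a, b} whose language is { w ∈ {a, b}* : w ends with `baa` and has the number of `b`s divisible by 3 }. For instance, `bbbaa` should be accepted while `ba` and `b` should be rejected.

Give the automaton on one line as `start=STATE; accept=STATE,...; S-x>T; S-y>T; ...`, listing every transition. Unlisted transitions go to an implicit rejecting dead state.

start=S0; accept=S5; S0-a>S0; S0-b>S1; S1-a>S1; S1-b>S2; S2-a>S2; S2-b>S3; S3-a>S4; S3-b>S1; S4-a>S5; S4-b>S1; S5-a>S0; S5-b>S1

Build one automaton per condition and run them in lockstep. One (4 states) tracks how much of the suffix `baa` has currently been matched; the other (3 states) tracks the count of `b`s modulo 3. Each combined state is a pair, one component from each; accept when both components accept. After merging equivalent states the machine shrinks.
A 6-state machine:
        a   b  
>  S0   S0  S1 
   S1   S1  S2 
   S2   S2  S3 
   S3   S4  S1 
   S4   S5  S1 
 * S5   S0  S1 
(> = start, * = accepting)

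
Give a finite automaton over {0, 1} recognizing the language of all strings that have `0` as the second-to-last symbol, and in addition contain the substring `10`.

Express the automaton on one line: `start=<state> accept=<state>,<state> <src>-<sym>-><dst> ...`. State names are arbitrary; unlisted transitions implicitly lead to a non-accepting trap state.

start=s0 accept=s3,s4 s0-0->s0 s0-1->s1 s1-0->s2 s1-1->s1 s2-0->s3 s2-1->s4 s3-0->s3 s3-1->s4 s4-0->s2 s4-1->s1

Build one automaton per condition and run them in lockstep. One (7 states) tracks the last 2 symbols read; the other (3 states) tracks whether and how much of `10` has been seen. Each combined state is a pair, one component from each; accept when both components accept. After merging equivalent states the machine shrinks.
A 5-state machine:
        0   1  
>  s0   s0  s1 
   s1   s2  s1 
   s2   s3  s4 
 * s3   s3  s4 
 * s4   s2  s1 
(> = start, * = accepting)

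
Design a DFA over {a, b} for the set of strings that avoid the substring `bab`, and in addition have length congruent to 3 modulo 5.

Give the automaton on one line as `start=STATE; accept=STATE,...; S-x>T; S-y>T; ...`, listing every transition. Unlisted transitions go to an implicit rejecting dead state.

Handle the two conditions separately and then intersect. The first has 4 states tracking partial matches of the forbidden pattern `bab`; the second has 5 states tracking the input length modulo 5. A product state is a pair (one from each), accepting exactly when both do.
          a    b  
>  s0     s1   s2 
   s1     s3   s4 
   s2     s5   s4 
   s3     s6   s7 
   s4     s8   s7 
   s5     s6   s9 
 * s6    s10  s11 
 * s7    s12  s11 
 * s8    s10  s13 
   s9    s13  s13 
   s10    s0  s14 
   s11   s15  s14 
   s12    s0  s16 
   s13   s16  s16 
   s14   s17   s2 
   s15    s1  s18 
   s16   s18  s18 
   s17    s3  s19 
   s18   s19  s19 
   s19    s9   s9 
(> = start, * = accepting)

start=s0; accept=s6,s7,s8; s0-a>s1; s0-b>s2; s1-a>s3; s1-b>s4; s2-a>s5; s2-b>s4; s3-a>s6; s3-b>s7; s4-a>s8; s4-b>s7; s5-a>s6; s5-b>s9; s6-a>s10; s6-b>s11; s7-a>s12; s7-b>s11; s8-a>s10; s8-b>s13; s9-a>s13; s9-b>s13; s10-a>s0; s10-b>s14; s11-a>s15; s11-b>s14; s12-a>s0; s12-b>s16; s13-a>s16; s13-b>s16; s14-a>s17; s14-b>s2; s15-a>s1; s15-b>s18; s16-a>s18; s16-b>s18; s17-a>s3; s17-b>s19; s18-a>s19; s18-b>s19; s19-a>s9; s19-b>s9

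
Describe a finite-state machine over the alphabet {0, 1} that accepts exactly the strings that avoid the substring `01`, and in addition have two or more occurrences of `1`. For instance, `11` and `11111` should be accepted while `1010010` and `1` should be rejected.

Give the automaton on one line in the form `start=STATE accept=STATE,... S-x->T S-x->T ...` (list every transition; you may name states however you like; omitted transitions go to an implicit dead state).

start=q0 accept=q3,q4 q0-0->q1 q0-1->q2 q1-0->q1 q1-1->q1 q2-0->q1 q2-1->q3 q3-0->q4 q3-1->q3 q4-0->q4 q4-1->q1

Run two small machines in parallel and take their product. One (3 states) tracks partial matches of the forbidden pattern `01`; the other (4 states) tracks the count of `1`s, saturating at 3. Each combined state is a pair, one component from each; accept when both components accept. After merging equivalent states the machine shrinks.
A 5-state machine:
        0   1  
>  q0   q1  q2 
   q1   q1  q1 
   q2   q1  q3 
 * q3   q4  q3 
 * q4   q4  q1 
(> = start, * = accepting)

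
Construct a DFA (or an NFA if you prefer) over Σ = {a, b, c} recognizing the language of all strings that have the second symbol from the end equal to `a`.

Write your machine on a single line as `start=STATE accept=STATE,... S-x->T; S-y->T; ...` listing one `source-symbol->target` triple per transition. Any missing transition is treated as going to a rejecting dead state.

A DFA must remember the last 2 symbols (since which symbol is second-to-last isn't known until the input ends). Use one state per possible window of the last ≤2 symbols; accept from those whose window starts with `a`.
A 13-state machine:
          a    b    c  
>  q0     q1   q2   q3 
   q1     q4   q5   q6 
   q2     q7   q8   q9 
   q3    q10  q11  q12 
 * q4     q4   q5   q6 
 * q5     q7   q8   q9 
 * q6    q10  q11  q12 
   q7     q4   q5   q6 
   q8     q7   q8   q9 
   q9    q10  q11  q12 
   q10    q4   q5   q6 
   q11    q7   q8   q9 
   q12   q10  q11  q12 
(> = start, * = accepting)

start=q0; accept=q4,q5,q6; q0-a->q1; q0-b->q2; q0-c->q3; q1-a->q4; q1-b->q5; q1-c->q6; q2-a->q7; q2-b->q8; q2-c->q9; q3-a->q10; q3-b->q11; q3-c->q12; q4-a->q4; q4-b->q5; q4-c->q6; q5-a->q7; q5-b->q8; q5-c->q9; q6-a->q10; q6-b->q11; q6-c->q12; q7-a->q4; q7-b->q5; q7-c->q6; q8-a->q7; q8-b->q8; q8-c->q9; q9-a->q10; q9-b->q11; q9-c->q12; q10-a->q4; q10-b->q5; q10-c->q6; q11-a->q7; q11-b->q8; q11-c->q9; q12-a->q10; q12-b->q11; q12-c->q12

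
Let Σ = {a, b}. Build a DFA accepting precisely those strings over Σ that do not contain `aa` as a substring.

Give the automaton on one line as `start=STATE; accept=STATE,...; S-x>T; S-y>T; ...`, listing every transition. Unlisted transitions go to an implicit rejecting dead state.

This is the complement of 'contains `aa`'. Use the same substring-matching states — S0 through S2 holding how much of `aa` has just been matched — but flip the accepting set: everything except the trap S2 accepts.
3 states suffice.
        a   b  
>* S0   S1  S0 
 * S1   S2  S0 
   S2   S2  S2 
(> = start, * = accepting)

start=S0; accept=S0,S1; S0-a>S1; S0-b>S0; S1-a>S2; S1-b>S0; S2-a>S2; S2-b>S2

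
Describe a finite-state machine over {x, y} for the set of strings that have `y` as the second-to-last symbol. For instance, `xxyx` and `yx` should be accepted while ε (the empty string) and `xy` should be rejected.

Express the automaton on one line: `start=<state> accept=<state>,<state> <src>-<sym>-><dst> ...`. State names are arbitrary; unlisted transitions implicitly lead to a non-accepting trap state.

A DFA must remember the last 2 symbols (since which symbol is second-to-last isn't known until the input ends). Use one state per possible window of the last ≤2 symbols; accept from those whose window starts with `y`.
7 states suffice.
        x   y  
>  q0   q1  q2 
   q1   q3  q4 
   q2   q5  q6 
   q3   q3  q4 
   q4   q5  q6 
 * q5   q3  q4 
 * q6   q5  q6 
(> = start, * = accepting)

start=q0 accept=q5,q6 q0-x->q1 q0-y->q2 q1-x->q3 q1-y->q4 q2-x->q5 q2-y->q6 q3-x->q3 q3-y->q4 q4-x->q5 q4-y->q6 q5-x->q3 q5-y->q4 q6-x->q5 q6-y->q6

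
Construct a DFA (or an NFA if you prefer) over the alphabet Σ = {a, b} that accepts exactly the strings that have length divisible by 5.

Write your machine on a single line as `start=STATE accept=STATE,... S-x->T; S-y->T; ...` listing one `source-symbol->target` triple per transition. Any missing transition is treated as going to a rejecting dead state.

Count input length modulo 5: every symbol advances one step around the cycle q0 → q1 → q2 → q3 → q4 → q0. Accept at q0.
5 states suffice.
        a   b  
>* q0   q1  q1 
   q1   q2  q2 
   q2   q3  q3 
   q3   q4  q4 
   q4   q0  q0 
(> = start, * = accepting)

start=q0; accept=q0; q0-a->q1; q0-b->q1; q1-a->q2; q1-b->q2; q2-a->q3; q2-b->q3; q3-a->q4; q3-b->q4; q4-a->q0; q4-b->q0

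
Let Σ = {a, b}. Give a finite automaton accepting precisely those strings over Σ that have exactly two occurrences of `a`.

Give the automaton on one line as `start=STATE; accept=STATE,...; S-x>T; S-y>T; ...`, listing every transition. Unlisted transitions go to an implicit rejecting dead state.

Only the number of `a`s matters, and only up to 3. Make a chain q0 → q1 → q2 → q3 advanced by each `a` (with q3 absorbing); every other symbol self-loops. The accepting set is {q2}.
4 states suffice.
        a   b  
>  q0   q1  q0 
   q1   q2  q1 
 * q2   q3  q2 
   q3   q3  q3 
(> = start, * = accepting)

start=q0; accept=q2; q0-a>q1; q0-b>q0; q1-a>q2; q1-b>q1; q2-a>q3; q2-b>q2; q3-a>q3; q3-b>q3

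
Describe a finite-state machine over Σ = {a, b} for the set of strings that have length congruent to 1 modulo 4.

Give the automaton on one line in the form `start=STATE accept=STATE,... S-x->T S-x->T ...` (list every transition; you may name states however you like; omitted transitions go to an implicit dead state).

start=s0 accept=s1 s0-a->s1 s0-b->s1 s1-a->s2 s1-b->s2 s2-a->s3 s2-b->s3 s3-a->s0 s3-b->s0

Count input length modulo 4: every symbol advances one step around the cycle s0 → s1 → s2 → s3 → s0. Accept at s1.
        a   b  
>  s0   s1  s1 
 * s1   s2  s2 
   s2   s3  s3 
   s3   s0  s0 
(> = start, * = accepting)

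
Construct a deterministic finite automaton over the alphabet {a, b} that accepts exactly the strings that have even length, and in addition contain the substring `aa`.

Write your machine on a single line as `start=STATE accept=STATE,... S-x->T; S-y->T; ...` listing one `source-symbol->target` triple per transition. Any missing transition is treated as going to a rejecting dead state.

start=S0; accept=S3; S0-a->S1; S0-b->S2; S1-a->S3; S1-b->S0; S2-a->S4; S2-b->S0; S3-a->S5; S3-b->S5; S4-a->S5; S4-b->S2; S5-a->S3; S5-b->S3

Build one automaton per condition and run them in lockstep. One (2 states) tracks the input length modulo 2; the other (3 states) tracks whether and how much of `aa` has been seen. Each combined state is a pair, one component from each; accept when both components accept.
A 6-state machine:
        a   b  
>  S0   S1  S2 
   S1   S3  S0 
   S2   S4  S0 
 * S3   S5  S5 
   S4   S5  S2 
   S5   S3  S3 
(> = start, * = accepting)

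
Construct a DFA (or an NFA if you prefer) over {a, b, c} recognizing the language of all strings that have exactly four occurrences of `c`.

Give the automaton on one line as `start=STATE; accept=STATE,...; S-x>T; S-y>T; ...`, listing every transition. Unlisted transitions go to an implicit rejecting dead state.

start=q0; accept=q4; q0-a>q0; q0-b>q0; q0-c>q1; q1-a>q1; q1-b>q1; q1-c>q2; q2-a>q2; q2-b>q2; q2-c>q3; q3-a>q3; q3-b>q3; q3-c>q4; q4-a>q4; q4-b>q4; q4-c>q5; q5-a>q5; q5-b>q5; q5-c>q5

Count `c`s, saturating at 5: states q0 through q4 mean 0 through 4 `c`s seen; q5 means more than 4. Each `c` increments (capped at q5); other symbols loop. Accept from {q4}.
A 6-state machine:
        a   b   c  
>  q0   q0  q0  q1 
   q1   q1  q1  q2 
   q2   q2  q2  q3 
   q3   q3  q3  q4 
 * q4   q4  q4  q5 
   q5   q5  q5  q5 
(> = start, * = accepting)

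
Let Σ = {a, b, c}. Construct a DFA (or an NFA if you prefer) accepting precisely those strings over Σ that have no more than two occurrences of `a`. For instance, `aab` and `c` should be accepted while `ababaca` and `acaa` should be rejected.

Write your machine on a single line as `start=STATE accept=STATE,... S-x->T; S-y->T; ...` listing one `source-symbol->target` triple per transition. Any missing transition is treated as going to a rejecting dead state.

start=q0; accept=q0,q1,q2; q0-a->q1; q0-b->q0; q0-c->q0; q1-a->q2; q1-b->q1; q1-c->q1; q2-a->q3; q2-b->q2; q2-c->q2; q3-a->q3; q3-b->q3; q3-c->q3

Only the number of `a`s matters, and only up to 3. Make a chain q0 → q1 → q2 → q3 advanced by each `a` (with q3 absorbing); every other symbol self-loops. The accepting set is {q0, q1, q2}.
        a   b   c  
>* q0   q1  q0  q0 
 * q1   q2  q1  q1 
 * q2   q3  q2  q2 
   q3   q3  q3  q3 
(> = start, * = accepting)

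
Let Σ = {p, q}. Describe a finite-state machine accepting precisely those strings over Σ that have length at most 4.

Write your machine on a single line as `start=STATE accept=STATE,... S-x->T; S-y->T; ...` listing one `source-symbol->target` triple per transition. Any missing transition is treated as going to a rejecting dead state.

start=A; accept=A,B,C,D,E; A-p->B; A-q->B; B-p->C; B-q->C; C-p->D; C-q->D; D-p->E; D-q->E; E-p->F; E-q->F; F-p->F; F-q->F

We only need to distinguish lengths 0, 1, …, 4, and '>4'. Chain A → B → C → D → E → F on every symbol, with F looping. Accepting states: {A, B, C, D, E}.
A 6-state machine:
       p  q 
>* A   B  B 
 * B   C  C 
 * C   D  D 
 * D   E  E 
 * E   F  F 
   F   F  F 
(> = start, * = accepting)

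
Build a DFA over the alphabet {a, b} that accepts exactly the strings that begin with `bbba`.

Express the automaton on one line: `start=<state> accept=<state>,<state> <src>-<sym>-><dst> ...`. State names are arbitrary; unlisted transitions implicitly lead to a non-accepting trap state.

Check the first 4 symbols one by one: S0 through S3 record how many have matched `bbba` so far; any wrong symbol goes to the dead state S5. After all 4 match we enter the accepting sink S4.
        a   b  
>  S0   S5  S1 
   S1   S5  S2 
   S2   S5  S3 
   S3   S4  S5 
 * S4   S4  S4 
   S5   S5  S5 
(> = start, * = accepting)

start=S0 accept=S4 S0-a->S5 S0-b->S1 S1-a->S5 S1-b->S2 S2-a->S5 S2-b->S3 S3-a->S4 S3-b->S5 S4-a->S4 S4-b->S4 S5-a->S5 S5-b->S5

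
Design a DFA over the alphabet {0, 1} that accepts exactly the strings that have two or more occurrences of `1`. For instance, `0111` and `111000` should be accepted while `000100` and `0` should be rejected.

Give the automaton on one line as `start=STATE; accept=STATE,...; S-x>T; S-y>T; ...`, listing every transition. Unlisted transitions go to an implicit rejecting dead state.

Count `1`s, saturating at 3: states S0 through S2 mean 0 through 2 `1`s seen; S3 means more than 2. Each `1` increments (capped at S3); other symbols loop. Accept from {S2, S3}.
        0   1  
>  S0   S0  S1 
   S1   S1  S2 
 * S2   S2  S3 
 * S3   S3  S3 
(> = start, * = accepting)

start=S0; accept=S2,S3; S0-0>S0; S0-1>S1; S1-0>S1; S1-1>S2; S2-0>S2; S2-1>S3; S3-0>S3; S3-1>S3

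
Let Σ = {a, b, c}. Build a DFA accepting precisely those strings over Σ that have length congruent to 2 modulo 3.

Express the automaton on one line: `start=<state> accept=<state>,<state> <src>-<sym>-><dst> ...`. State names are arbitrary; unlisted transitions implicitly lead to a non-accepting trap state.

start=s0 accept=s2 s0-a->s1 s0-b->s1 s0-c->s1 s1-a->s2 s1-b->s2 s1-c->s2 s2-a->s0 s2-b->s0 s2-c->s0

Only the length mod 3 matters, so use a 3-cycle: from any state, every input symbol moves to the next state, wrapping s2 back to s0. Mark s2 accepting.
3 states suffice.
        a   b   c  
>  s0   s1  s1  s1 
   s1   s2  s2  s2 
 * s2   s0  s0  s0 
(> = start, * = accepting)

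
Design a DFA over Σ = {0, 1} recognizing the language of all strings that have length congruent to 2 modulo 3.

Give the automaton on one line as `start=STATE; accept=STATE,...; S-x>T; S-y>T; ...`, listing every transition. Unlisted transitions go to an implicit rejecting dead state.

start=S0; accept=S2; S0-0>S1; S0-1>S1; S1-0>S2; S1-1>S2; S2-0>S0; S2-1>S0

Count input length modulo 3: every symbol advances one step around the cycle S0 → S1 → S2 → S0. Accept at S2.
3 states suffice.
        0   1  
>  S0   S1  S1 
   S1   S2  S2 
 * S2   S0  S0 
(> = start, * = accepting)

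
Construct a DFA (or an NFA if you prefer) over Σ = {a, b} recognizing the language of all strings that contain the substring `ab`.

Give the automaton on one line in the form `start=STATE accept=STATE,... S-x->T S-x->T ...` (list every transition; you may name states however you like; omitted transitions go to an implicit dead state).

Track how much of `ab` has been matched so far: state s0 is no progress, s2 is the absorbing accept state reached once `ab` has occurred. Intermediate states record partial matches; on a mismatch, fall back to the longest reusable overlap.
        a   b  
>  s0   s1  s0 
   s1   s1  s2 
 * s2   s2  s2 
(> = start, * = accepting)

start=s0 accept=s2 s0-a->s1 s0-b->s0 s1-a->s1 s1-b->s2 s2-a->s2 s2-b->s2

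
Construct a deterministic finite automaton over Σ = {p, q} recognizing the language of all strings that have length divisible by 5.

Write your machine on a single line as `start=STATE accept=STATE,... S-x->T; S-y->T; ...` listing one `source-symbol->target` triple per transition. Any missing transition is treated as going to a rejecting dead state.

start=s0; accept=s0; s0-p->s1; s0-q->s1; s1-p->s2; s1-q->s2; s2-p->s3; s2-q->s3; s3-p->s4; s3-q->s4; s4-p->s0; s4-q->s0

Only the length mod 5 matters, so use a 5-cycle: from any state, every input symbol moves to the next state, wrapping s4 back to s0. Mark s0 accepting.
5 states suffice.
        p   q  
>* s0   s1  s1 
   s1   s2  s2 
   s2   s3  s3 
   s3   s4  s4 
   s4   s0  s0 
(> = start, * = accepting)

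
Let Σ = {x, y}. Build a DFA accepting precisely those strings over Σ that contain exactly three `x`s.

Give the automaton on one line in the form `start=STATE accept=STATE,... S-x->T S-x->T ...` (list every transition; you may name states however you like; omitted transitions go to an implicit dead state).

Only the number of `x`s matters, and only up to 4. Make a chain s0 → s1 → s2 → s3 → s4 advanced by each `x` (with s4 absorbing); every other symbol self-loops. The accepting set is {s3}.
        x   y  
>  s0   s1  s0 
   s1   s2  s1 
   s2   s3  s2 
 * s3   s4  s3 
   s4   s4  s4 
(> = start, * = accepting)

start=s0 accept=s3 s0-x->s1 s0-y->s0 s1-x->s2 s1-y->s1 s2-x->s3 s2-y->s2 s3-x->s4 s3-y->s3 s4-x->s4 s4-y->s4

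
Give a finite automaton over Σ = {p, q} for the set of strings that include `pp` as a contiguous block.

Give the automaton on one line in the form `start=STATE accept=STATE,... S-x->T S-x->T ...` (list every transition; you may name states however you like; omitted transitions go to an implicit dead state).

start=S0 accept=S2 S0-p->S1 S0-q->S0 S1-p->S2 S1-q->S0 S2-p->S2 S2-q->S2

States S0..S1 record the length of the longest prefix of `pp` that matches the current input suffix. Reaching S2 means `pp` has been seen, and we stay there forever. Accept from S2.
3 states suffice.
        p   q  
>  S0   S1  S0 
   S1   S2  S0 
 * S2   S2  S2 
(> = start, * = accepting)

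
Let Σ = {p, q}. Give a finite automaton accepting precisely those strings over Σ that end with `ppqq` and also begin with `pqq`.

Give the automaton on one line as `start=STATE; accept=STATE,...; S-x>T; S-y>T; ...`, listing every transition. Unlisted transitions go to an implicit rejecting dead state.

Run two small machines in parallel and take their product. One (5 states) tracks how much of the suffix `ppqq` has currently been matched; the other (5 states) tracks whether the input so far still matches the prefix `pqq`. Each combined state is a pair, one component from each; accept when both components accept.
A 13-state machine:
          p    q  
>  s0     s1   s2 
   s1     s3   s4 
   s2     s5   s2 
   s3     s3   s6 
   s4     s5   s7 
   s5     s3   s2 
   s6     s5   s8 
   s7     s9   s7 
   s8     s5   s2 
   s9    s10   s7 
   s10   s10  s11 
   s11    s9  s12 
 * s12    s9   s7 
(> = start, * = accepting)

start=s0; accept=s12; s0-p>s1; s0-q>s2; s1-p>s3; s1-q>s4; s2-p>s5; s2-q>s2; s3-p>s3; s3-q>s6; s4-p>s5; s4-q>s7; s5-p>s3; s5-q>s2; s6-p>s5; s6-q>s8; s7-p>s9; s7-q>s7; s8-p>s5; s8-q>s2; s9-p>s10; s9-q>s7; s10-p>s10; s10-q>s11; s11-p>s9; s11-q>s12; s12-p>s9; s12-q>s7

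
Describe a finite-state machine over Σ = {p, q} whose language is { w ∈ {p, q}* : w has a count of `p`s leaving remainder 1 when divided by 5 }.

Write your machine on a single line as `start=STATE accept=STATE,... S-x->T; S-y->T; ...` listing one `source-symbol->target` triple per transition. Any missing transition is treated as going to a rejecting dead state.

The only thing that matters is how many `p`s have appeared, reduced mod 5. Use one state per residue: A for 0, …, E for 4. Reading `p` moves to the next residue; anything else stays put. B is accepting.
A 5-state machine:
       p  q 
>  A   B  A 
 * B   C  B 
   C   D  C 
   D   E  D 
   E   A  E 
(> = start, * = accepting)

start=A; accept=B; A-p->B; A-q->A; B-p->C; B-q->B; C-p->D; C-q->C; D-p->E; D-q->D; E-p->A; E-q->E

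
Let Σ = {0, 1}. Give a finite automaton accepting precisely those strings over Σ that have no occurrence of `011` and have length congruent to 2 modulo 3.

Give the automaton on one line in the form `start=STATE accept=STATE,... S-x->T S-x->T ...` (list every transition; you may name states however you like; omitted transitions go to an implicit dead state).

Run two small machines in parallel and take their product. One (4 states) tracks partial matches of the forbidden pattern `011`; the other (3 states) tracks the input length modulo 3. Each combined state is a pair, one component from each; accept when both components accept. Equivalent product states are then merged.
With 10 states:
        0   1  
>  q0   q1  q2 
   q1   q3  q4 
   q2   q3  q5 
 * q3   q6  q7 
 * q4   q6  q8 
 * q5   q6  q0 
   q6   q1  q9 
   q7   q1  q8 
   q8   q8  q8 
   q9   q3  q8 
(> = start, * = accepting)

start=q0 accept=q3,q4,q5 q0-0->q1 q0-1->q2 q1-0->q3 q1-1->q4 q2-0->q3 q2-1->q5 q3-0->q6 q3-1->q7 q4-0->q6 q4-1->q8 q5-0->q6 q5-1->q0 q6-0->q1 q6-1->q9 q7-0->q1 q7-1->q8 q8-0->q8 q8-1->q8 q9-0->q3 q9-1->q8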